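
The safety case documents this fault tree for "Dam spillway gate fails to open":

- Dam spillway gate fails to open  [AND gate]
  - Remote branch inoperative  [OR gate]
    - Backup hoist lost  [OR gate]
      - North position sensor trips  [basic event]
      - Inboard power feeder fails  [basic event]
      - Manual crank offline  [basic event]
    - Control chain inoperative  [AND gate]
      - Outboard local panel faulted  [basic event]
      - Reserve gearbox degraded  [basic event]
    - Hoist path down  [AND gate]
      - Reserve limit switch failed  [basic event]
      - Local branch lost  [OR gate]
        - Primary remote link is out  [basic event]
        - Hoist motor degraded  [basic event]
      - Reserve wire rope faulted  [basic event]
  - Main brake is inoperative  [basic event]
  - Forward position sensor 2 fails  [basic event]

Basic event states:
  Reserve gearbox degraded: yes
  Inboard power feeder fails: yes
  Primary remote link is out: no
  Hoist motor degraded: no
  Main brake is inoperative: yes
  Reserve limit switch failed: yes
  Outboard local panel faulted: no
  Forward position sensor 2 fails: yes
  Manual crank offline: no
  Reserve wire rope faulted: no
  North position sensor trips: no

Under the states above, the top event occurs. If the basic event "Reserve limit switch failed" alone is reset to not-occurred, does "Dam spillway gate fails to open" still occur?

Counterfactual: set "Reserve limit switch failed" to not occurred.
Backup hoist lost [OR]: North position sensor trips=not, Inboard power feeder fails=occurs, Manual crank offline=not → at least one input occurs → occurs.
Control chain inoperative [AND]: Outboard local panel faulted=not, Reserve gearbox degraded=occurs → not all inputs occur → does not occur.
Local branch lost [OR]: Primary remote link is out=not, Hoist motor degraded=not → no input occurs → does not occur.
Hoist path down [AND]: Reserve limit switch failed=not, Local branch lost=not, Reserve wire rope faulted=not → not all inputs occur → does not occur.
Remote branch inoperative [OR]: Backup hoist lost=occurs, Control chain inoperative=not, Hoist path down=not → at least one input occurs → occurs.
Dam spillway gate fails to open [AND]: Remote branch inoperative=occurs, Main brake is inoperative=occurs, Forward position sensor 2 fails=occurs → all inputs occur → occurs.

Yes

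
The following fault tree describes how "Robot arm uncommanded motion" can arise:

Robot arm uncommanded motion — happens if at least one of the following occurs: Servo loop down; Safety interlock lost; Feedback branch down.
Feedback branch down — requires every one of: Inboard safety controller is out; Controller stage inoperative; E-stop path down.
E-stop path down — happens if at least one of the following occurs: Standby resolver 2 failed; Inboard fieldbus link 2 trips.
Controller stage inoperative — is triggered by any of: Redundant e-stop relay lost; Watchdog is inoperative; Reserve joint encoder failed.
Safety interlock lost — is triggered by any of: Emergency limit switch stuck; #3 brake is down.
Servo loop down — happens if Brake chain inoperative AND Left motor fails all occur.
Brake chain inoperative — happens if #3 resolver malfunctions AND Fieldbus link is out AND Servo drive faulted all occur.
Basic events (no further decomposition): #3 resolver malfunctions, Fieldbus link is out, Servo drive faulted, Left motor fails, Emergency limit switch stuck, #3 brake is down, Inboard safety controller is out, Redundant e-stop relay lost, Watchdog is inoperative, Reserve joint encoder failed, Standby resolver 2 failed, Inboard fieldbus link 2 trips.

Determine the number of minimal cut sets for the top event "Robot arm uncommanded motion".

Brake chain inoperative [AND]: one cut set from each child combined → 1 × 1 × 1 = 1 cut set(s).
Servo loop down [AND]: one cut set from each child combined → 1 × 1 = 1 cut set(s).
Safety interlock lost [OR]: union of children's cut sets → 2 cut set(s).
Controller stage inoperative [OR]: union of children's cut sets → 3 cut set(s).
E-stop path down [OR]: union of children's cut sets → 2 cut set(s).
Feedback branch down [AND]: one cut set from each child combined → 1 × 3 × 2 = 6 cut set(s).
Robot arm uncommanded motion [OR]: union of children's cut sets → 9 cut set(s).
Minimal cut sets: {#3 resolver malfunctions, Fieldbus link is out, Left motor fails, Servo drive faulted}; {Emergency limit switch stuck}; {#3 brake is down}; {Inboard safety controller is out, Redundant e-stop relay lost, Standby resolver 2 failed}; {Inboard fieldbus link 2 trips, Inboard safety controller is out, Redundant e-stop relay lost}; {Inboard safety controller is out, Standby resolver 2 failed, Watchdog is inoperative}; {Inboard fieldbus link 2 trips, Inboard safety controller is out, Watchdog is inoperative}; {Inboard safety controller is out, Reserve joint encoder failed, Standby resolver 2 failed}; {Inboard fieldbus link 2 trips, Inboard safety controller is out, Reserve joint encoder failed}.

9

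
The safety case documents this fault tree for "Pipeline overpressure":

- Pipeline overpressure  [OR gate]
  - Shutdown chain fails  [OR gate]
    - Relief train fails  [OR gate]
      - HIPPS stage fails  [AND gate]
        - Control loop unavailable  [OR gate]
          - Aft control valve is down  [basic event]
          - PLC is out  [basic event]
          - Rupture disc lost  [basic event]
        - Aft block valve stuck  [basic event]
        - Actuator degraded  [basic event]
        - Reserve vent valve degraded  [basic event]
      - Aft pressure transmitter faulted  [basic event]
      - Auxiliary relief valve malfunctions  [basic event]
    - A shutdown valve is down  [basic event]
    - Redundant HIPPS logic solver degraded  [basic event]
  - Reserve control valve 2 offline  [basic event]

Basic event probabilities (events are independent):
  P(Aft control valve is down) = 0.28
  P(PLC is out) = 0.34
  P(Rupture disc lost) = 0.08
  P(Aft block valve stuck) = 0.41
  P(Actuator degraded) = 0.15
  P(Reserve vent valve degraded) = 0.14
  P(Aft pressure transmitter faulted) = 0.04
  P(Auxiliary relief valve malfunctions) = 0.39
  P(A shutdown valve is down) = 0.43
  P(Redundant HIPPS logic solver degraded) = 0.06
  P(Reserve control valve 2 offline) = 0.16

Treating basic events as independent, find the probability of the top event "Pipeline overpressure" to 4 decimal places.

P(Control loop unavailable) [OR] = 1 − (1−0.28) × (1−0.34) × (1−0.08) = 0.562816
P(HIPPS stage fails) [AND] = 0.562816 × 0.41 × 0.15 × 0.14 = 0.004846
P(Relief train fails) [OR] = 1 − (1−0.004846) × (1−0.04) × (1−0.39) = 0.417238
P(Shutdown chain fails) [OR] = 1 − (1−0.417238) × (1−0.43) × (1−0.06) = 0.687756
P(Pipeline overpressure) [OR] = 1 − (1−0.687756) × (1−0.16) = 0.737715
Rounded to 4 decimal places: P(Pipeline overpressure) ≈ 0.7377.

0.7377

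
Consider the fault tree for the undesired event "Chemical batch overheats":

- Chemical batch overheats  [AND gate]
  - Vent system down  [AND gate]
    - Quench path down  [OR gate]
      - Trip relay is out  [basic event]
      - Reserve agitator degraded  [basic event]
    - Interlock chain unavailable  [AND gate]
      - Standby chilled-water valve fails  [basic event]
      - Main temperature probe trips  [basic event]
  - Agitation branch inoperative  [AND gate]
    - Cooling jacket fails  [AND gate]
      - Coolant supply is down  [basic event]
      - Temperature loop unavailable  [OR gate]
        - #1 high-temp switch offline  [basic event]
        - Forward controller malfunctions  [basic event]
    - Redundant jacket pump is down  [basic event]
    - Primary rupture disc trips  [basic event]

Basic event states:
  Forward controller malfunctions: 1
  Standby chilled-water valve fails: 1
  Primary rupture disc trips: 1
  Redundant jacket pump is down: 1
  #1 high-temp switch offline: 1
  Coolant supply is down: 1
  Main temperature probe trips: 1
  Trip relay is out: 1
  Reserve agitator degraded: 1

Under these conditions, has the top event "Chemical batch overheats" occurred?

Yes

Quench path down [OR]: Trip relay is out=occurs, Reserve agitator degraded=occurs → at least one input occurs → occurs.
Interlock chain unavailable [AND]: Standby chilled-water valve fails=occurs, Main temperature probe trips=occurs → all inputs occur → occurs.
Vent system down [AND]: Quench path down=occurs, Interlock chain unavailable=occurs → all inputs occur → occurs.
Temperature loop unavailable [OR]: #1 high-temp switch offline=occurs, Forward controller malfunctions=occurs → at least one input occurs → occurs.
Cooling jacket fails [AND]: Coolant supply is down=occurs, Temperature loop unavailable=occurs → all inputs occur → occurs.
Agitation branch inoperative [AND]: Cooling jacket fails=occurs, Redundant jacket pump is down=occurs, Primary rupture disc trips=occurs → all inputs occur → occurs.
Chemical batch overheats [AND]: Vent system down=occurs, Agitation branch inoperative=occurs → all inputs occur → occurs.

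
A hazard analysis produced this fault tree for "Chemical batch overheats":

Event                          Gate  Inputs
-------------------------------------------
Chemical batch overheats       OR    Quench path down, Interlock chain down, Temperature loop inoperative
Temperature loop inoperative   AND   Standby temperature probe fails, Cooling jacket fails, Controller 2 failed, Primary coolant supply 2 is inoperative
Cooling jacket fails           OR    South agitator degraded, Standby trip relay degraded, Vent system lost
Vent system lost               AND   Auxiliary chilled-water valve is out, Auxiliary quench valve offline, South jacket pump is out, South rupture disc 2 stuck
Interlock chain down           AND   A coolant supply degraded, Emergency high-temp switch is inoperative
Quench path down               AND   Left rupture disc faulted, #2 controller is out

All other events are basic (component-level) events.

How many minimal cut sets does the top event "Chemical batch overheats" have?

5

Quench path down [AND]: one cut set from each child combined → 1 × 1 = 1 cut set(s).
Interlock chain down [AND]: one cut set from each child combined → 1 × 1 = 1 cut set(s).
Vent system lost [AND]: one cut set from each child combined → 1 × 1 × 1 × 1 = 1 cut set(s).
Cooling jacket fails [OR]: union of children's cut sets → 3 cut set(s).
Temperature loop inoperative [AND]: one cut set from each child combined → 1 × 3 × 1 × 1 = 3 cut set(s).
Chemical batch overheats [OR]: union of children's cut sets → 5 cut set(s).
Minimal cut sets: {#2 controller is out, Left rupture disc faulted}; {A coolant supply degraded, Emergency high-temp switch is inoperative}; {Controller 2 failed, Primary coolant supply 2 is inoperative, South agitator degraded, Standby temperature probe fails}; {Controller 2 failed, Primary coolant supply 2 is inoperative, Standby temperature probe fails, Standby trip relay degraded}; {Auxiliary chilled-water valve is out, Auxiliary quench valve offline, Controller 2 failed, Primary coolant supply 2 is inoperative, South jacket pump is out, South rupture disc 2 stuck, Standby temperature probe fails}.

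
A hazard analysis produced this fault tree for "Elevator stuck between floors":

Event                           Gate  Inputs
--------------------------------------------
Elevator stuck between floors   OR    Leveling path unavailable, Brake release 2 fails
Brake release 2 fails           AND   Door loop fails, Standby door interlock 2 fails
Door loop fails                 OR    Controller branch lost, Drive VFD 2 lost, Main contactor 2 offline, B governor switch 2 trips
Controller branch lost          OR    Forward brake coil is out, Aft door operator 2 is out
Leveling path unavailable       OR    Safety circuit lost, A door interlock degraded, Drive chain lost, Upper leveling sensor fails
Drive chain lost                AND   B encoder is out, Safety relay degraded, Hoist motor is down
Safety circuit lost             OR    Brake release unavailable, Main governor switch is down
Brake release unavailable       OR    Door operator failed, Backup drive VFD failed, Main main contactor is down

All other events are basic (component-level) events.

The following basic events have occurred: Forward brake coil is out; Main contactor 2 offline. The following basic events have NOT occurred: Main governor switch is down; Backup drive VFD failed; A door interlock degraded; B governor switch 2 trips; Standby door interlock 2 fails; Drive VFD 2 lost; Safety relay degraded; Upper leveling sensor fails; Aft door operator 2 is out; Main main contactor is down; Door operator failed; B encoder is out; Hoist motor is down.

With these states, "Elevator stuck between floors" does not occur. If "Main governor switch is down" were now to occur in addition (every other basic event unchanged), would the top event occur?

Yes

Counterfactual: set "Main governor switch is down" to occurred.
Brake release unavailable [OR]: Door operator failed=not, Backup drive VFD failed=not, Main main contactor is down=not → no input occurs → does not occur.
Safety circuit lost [OR]: Brake release unavailable=not, Main governor switch is down=occurs → at least one input occurs → occurs.
Drive chain lost [AND]: B encoder is out=not, Safety relay degraded=not, Hoist motor is down=not → not all inputs occur → does not occur.
Leveling path unavailable [OR]: Safety circuit lost=occurs, A door interlock degraded=not, Drive chain lost=not, Upper leveling sensor fails=not → at least one input occurs → occurs.
Controller branch lost [OR]: Forward brake coil is out=occurs, Aft door operator 2 is out=not → at least one input occurs → occurs.
Door loop fails [OR]: Controller branch lost=occurs, Drive VFD 2 lost=not, Main contactor 2 offline=occurs, B governor switch 2 trips=not → at least one input occurs → occurs.
Brake release 2 fails [AND]: Door loop fails=occurs, Standby door interlock 2 fails=not → not all inputs occur → does not occur.
Elevator stuck between floors [OR]: Leveling path unavailable=occurs, Brake release 2 fails=not → at least one input occurs → occurs.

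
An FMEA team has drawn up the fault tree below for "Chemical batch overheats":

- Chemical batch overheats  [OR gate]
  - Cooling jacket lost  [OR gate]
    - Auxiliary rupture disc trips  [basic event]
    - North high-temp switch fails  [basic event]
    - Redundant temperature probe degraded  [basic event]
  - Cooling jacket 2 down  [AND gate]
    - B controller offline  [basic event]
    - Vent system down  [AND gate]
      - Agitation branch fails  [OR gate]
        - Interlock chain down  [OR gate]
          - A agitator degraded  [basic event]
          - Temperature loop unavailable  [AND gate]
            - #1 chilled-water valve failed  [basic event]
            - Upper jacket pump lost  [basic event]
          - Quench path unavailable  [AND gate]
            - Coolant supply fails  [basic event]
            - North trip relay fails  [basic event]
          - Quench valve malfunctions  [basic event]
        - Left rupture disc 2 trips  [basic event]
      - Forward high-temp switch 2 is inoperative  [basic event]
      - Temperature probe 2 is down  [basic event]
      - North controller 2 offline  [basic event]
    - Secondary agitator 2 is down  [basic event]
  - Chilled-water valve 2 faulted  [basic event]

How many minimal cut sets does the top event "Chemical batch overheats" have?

9

Cooling jacket lost [OR]: union of children's cut sets → 3 cut set(s).
Temperature loop unavailable [AND]: one cut set from each child combined → 1 × 1 = 1 cut set(s).
Quench path unavailable [AND]: one cut set from each child combined → 1 × 1 = 1 cut set(s).
Interlock chain down [OR]: union of children's cut sets → 4 cut set(s).
Agitation branch fails [OR]: union of children's cut sets → 5 cut set(s).
Vent system down [AND]: one cut set from each child combined → 5 × 1 × 1 × 1 = 5 cut set(s).
Cooling jacket 2 down [AND]: one cut set from each child combined → 1 × 5 × 1 = 5 cut set(s).
Chemical batch overheats [OR]: union of children's cut sets → 9 cut set(s).
Minimal cut sets: {Auxiliary rupture disc trips}; {North high-temp switch fails}; {Redundant temperature probe degraded}; {A agitator degraded, B controller offline, Forward high-temp switch 2 is inoperative, North controller 2 offline, Secondary agitator 2 is down, Temperature probe 2 is down}; {#1 chilled-water valve failed, B controller offline, Forward high-temp switch 2 is inoperative, North controller 2 offline, Secondary agitator 2 is down, Temperature probe 2 is down, Upper jacket pump lost}; {B controller offline, Coolant supply fails, Forward high-temp switch 2 is inoperative, North controller 2 offline, North trip relay fails, Secondary agitator 2 is down, Temperature probe 2 is down}; {B controller offline, Forward high-temp switch 2 is inoperative, North controller 2 offline, Quench valve malfunctions, Secondary agitator 2 is down, Temperature probe 2 is down}; {B controller offline, Forward high-temp switch 2 is inoperative, Left rupture disc 2 trips, North controller 2 offline, Secondary agitator 2 is down, Temperature probe 2 is down}; {Chilled-water valve 2 faulted}.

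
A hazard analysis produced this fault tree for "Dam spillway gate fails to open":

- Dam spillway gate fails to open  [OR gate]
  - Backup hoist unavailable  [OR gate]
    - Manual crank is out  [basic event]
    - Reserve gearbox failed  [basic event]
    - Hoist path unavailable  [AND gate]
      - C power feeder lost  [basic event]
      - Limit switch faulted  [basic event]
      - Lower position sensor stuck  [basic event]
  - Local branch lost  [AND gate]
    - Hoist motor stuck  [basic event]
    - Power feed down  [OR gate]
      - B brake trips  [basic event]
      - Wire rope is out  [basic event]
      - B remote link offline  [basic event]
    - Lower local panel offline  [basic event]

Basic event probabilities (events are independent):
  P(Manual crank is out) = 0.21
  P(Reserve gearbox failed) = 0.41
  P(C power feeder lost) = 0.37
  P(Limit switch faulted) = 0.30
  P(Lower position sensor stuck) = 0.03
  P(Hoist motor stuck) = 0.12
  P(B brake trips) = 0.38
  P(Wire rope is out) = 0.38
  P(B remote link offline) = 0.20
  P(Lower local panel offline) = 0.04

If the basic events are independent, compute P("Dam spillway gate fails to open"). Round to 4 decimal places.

P(Hoist path unavailable) [AND] = 0.37 × 0.30 × 0.03 = 0.003330
P(Backup hoist unavailable) [OR] = 1 − (1−0.21) × (1−0.41) × (1−0.003330) = 0.535452
P(Power feed down) [OR] = 1 − (1−0.38) × (1−0.38) × (1−0.20) = 0.692480
P(Local branch lost) [AND] = 0.12 × 0.692480 × 0.04 = 0.003324
P(Dam spillway gate fails to open) [OR] = 1 − (1−0.535452) × (1−0.003324) = 0.536996
Rounded to 4 decimal places: P(Dam spillway gate fails to open) ≈ 0.5370.

0.5370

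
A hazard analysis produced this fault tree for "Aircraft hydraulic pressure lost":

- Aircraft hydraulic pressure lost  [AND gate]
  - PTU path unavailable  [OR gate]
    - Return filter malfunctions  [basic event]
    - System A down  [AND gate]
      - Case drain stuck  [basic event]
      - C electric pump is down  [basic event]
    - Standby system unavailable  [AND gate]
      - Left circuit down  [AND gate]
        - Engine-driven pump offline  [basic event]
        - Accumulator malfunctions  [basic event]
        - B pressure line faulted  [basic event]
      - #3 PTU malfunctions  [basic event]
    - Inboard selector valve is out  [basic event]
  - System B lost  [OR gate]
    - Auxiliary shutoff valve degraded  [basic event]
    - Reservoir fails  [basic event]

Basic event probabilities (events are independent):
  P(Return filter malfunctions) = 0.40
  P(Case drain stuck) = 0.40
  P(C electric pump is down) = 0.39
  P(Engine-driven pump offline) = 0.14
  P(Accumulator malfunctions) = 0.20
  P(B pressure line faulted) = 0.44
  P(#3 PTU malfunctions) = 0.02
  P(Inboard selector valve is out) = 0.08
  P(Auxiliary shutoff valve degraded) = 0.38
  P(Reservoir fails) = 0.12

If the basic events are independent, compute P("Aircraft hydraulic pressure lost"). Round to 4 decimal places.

0.2428

P(System A down) [AND] = 0.40 × 0.39 = 0.156000
P(Left circuit down) [AND] = 0.14 × 0.20 × 0.44 = 0.012320
P(Standby system unavailable) [AND] = 0.012320 × 0.02 = 0.000246
P(PTU path unavailable) [OR] = 1 − (1−0.40) × (1−0.156000) × (1−0.000246) × (1−0.08) = 0.534227
P(System B lost) [OR] = 1 − (1−0.38) × (1−0.12) = 0.454400
P(Aircraft hydraulic pressure lost) [AND] = 0.534227 × 0.454400 = 0.242753
Rounded to 4 decimal places: P(Aircraft hydraulic pressure lost) ≈ 0.2428.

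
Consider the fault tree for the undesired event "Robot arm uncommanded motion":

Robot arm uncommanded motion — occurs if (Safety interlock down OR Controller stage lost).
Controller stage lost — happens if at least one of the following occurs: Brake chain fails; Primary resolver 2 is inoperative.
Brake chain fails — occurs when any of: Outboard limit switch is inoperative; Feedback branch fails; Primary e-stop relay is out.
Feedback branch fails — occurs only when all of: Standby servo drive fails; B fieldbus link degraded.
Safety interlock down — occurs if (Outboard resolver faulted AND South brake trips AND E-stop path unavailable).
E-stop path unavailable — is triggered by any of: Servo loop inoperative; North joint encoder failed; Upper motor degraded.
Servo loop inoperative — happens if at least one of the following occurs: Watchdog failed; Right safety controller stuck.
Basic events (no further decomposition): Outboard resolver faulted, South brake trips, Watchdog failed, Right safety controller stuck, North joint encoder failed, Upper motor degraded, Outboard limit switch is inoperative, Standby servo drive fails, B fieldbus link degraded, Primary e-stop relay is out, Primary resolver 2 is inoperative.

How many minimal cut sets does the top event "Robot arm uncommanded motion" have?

8

Servo loop inoperative [OR]: union of children's cut sets → 2 cut set(s).
E-stop path unavailable [OR]: union of children's cut sets → 4 cut set(s).
Safety interlock down [AND]: one cut set from each child combined → 1 × 1 × 4 = 4 cut set(s).
Feedback branch fails [AND]: one cut set from each child combined → 1 × 1 = 1 cut set(s).
Brake chain fails [OR]: union of children's cut sets → 3 cut set(s).
Controller stage lost [OR]: union of children's cut sets → 4 cut set(s).
Robot arm uncommanded motion [OR]: union of children's cut sets → 8 cut set(s).
Minimal cut sets: {Outboard resolver faulted, South brake trips, Watchdog failed}; {Outboard resolver faulted, Right safety controller stuck, South brake trips}; {North joint encoder failed, Outboard resolver faulted, South brake trips}; {Outboard resolver faulted, South brake trips, Upper motor degraded}; {Outboard limit switch is inoperative}; {B fieldbus link degraded, Standby servo drive fails}; {Primary e-stop relay is out}; {Primary resolver 2 is inoperative}.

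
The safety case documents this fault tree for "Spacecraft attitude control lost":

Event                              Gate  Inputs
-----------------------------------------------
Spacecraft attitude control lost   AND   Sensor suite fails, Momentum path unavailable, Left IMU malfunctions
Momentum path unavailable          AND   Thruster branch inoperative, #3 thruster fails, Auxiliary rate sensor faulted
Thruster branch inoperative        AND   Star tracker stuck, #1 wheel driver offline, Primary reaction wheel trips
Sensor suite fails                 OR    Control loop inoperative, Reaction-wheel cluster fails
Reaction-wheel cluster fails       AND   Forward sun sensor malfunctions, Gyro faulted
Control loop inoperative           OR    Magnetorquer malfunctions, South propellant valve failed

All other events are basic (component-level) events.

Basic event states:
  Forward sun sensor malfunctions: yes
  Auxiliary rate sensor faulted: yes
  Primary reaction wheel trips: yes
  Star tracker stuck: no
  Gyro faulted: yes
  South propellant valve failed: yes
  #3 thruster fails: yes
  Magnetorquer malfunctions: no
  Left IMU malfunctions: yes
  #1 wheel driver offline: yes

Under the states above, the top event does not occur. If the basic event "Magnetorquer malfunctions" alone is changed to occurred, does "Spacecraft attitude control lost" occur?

Counterfactual: set "Magnetorquer malfunctions" to occurred.
Control loop inoperative [OR]: Magnetorquer malfunctions=occurs, South propellant valve failed=occurs → at least one input occurs → occurs.
Reaction-wheel cluster fails [AND]: Forward sun sensor malfunctions=occurs, Gyro faulted=occurs → all inputs occur → occurs.
Sensor suite fails [OR]: Control loop inoperative=occurs, Reaction-wheel cluster fails=occurs → at least one input occurs → occurs.
Thruster branch inoperative [AND]: Star tracker stuck=not, #1 wheel driver offline=occurs, Primary reaction wheel trips=occurs → not all inputs occur → does not occur.
Momentum path unavailable [AND]: Thruster branch inoperative=not, #3 thruster fails=occurs, Auxiliary rate sensor faulted=occurs → not all inputs occur → does not occur.
Spacecraft attitude control lost [AND]: Sensor suite fails=occurs, Momentum path unavailable=not, Left IMU malfunctions=occurs → not all inputs occur → does not occur.

No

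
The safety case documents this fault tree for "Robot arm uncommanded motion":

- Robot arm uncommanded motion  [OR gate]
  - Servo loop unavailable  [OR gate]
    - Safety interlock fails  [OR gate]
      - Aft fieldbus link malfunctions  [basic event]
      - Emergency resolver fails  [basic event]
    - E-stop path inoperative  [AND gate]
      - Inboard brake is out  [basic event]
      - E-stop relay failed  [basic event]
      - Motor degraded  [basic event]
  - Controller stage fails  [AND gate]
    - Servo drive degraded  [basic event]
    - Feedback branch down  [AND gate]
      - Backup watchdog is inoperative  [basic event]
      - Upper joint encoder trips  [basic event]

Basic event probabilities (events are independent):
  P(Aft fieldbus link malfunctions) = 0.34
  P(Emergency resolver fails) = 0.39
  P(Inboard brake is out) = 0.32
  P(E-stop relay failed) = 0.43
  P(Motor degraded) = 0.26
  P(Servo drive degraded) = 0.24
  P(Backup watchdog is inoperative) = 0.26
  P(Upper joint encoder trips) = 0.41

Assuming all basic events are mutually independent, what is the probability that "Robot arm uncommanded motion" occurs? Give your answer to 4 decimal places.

0.6217

P(Safety interlock fails) [OR] = 1 − (1−0.34) × (1−0.39) = 0.597400
P(E-stop path inoperative) [AND] = 0.32 × 0.43 × 0.26 = 0.035776
P(Servo loop unavailable) [OR] = 1 − (1−0.597400) × (1−0.035776) = 0.611803
P(Feedback branch down) [AND] = 0.26 × 0.41 = 0.106600
P(Controller stage fails) [AND] = 0.24 × 0.106600 = 0.025584
P(Robot arm uncommanded motion) [OR] = 1 − (1−0.611803) × (1−0.025584) = 0.621735
Rounded to 4 decimal places: P(Robot arm uncommanded motion) ≈ 0.6217.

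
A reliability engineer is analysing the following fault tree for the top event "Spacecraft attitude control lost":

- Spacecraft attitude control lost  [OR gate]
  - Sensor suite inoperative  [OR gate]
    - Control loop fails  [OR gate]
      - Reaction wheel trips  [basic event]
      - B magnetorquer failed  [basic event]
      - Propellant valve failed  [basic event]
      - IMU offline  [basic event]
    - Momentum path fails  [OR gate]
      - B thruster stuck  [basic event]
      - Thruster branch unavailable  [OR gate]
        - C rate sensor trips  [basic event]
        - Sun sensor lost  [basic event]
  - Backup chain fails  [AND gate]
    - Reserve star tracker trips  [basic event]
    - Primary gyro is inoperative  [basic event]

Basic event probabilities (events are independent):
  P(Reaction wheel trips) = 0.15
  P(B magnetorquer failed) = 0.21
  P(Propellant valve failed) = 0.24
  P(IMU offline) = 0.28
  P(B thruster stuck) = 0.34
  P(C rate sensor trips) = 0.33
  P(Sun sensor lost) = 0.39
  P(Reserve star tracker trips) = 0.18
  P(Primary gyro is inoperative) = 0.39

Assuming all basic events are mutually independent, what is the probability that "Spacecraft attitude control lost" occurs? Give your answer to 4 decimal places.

P(Control loop fails) [OR] = 1 − (1−0.15) × (1−0.21) × (1−0.24) × (1−0.28) = 0.632555
P(Thruster branch unavailable) [OR] = 1 − (1−0.33) × (1−0.39) = 0.591300
P(Momentum path fails) [OR] = 1 − (1−0.34) × (1−0.591300) = 0.730258
P(Sensor suite inoperative) [OR] = 1 − (1−0.632555) × (1−0.730258) = 0.900885
P(Backup chain fails) [AND] = 0.18 × 0.39 = 0.070200
P(Spacecraft attitude control lost) [OR] = 1 − (1−0.900885) × (1−0.070200) = 0.907843
Rounded to 4 decimal places: P(Spacecraft attitude control lost) ≈ 0.9078.

0.9078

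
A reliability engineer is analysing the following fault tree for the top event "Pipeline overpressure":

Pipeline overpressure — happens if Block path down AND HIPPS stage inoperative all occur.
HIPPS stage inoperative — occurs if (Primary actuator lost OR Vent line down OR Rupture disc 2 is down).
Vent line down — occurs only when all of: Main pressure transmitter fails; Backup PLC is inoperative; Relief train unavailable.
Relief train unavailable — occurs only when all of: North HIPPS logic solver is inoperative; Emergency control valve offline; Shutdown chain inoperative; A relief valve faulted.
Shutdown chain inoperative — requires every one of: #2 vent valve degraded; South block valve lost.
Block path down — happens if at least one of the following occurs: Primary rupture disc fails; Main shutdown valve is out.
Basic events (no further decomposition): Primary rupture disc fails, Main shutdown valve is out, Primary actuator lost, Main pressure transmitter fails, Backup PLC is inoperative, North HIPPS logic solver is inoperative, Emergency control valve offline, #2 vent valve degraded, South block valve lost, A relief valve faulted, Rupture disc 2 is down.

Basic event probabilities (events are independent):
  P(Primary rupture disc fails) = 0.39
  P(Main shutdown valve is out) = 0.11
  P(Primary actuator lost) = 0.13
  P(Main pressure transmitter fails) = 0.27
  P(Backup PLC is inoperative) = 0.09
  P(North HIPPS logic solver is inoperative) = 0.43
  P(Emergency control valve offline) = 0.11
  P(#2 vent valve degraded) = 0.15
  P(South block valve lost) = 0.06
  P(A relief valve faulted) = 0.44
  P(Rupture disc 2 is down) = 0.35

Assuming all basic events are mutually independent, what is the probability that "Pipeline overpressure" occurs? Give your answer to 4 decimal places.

0.1986

P(Block path down) [OR] = 1 − (1−0.39) × (1−0.11) = 0.457100
P(Shutdown chain inoperative) [AND] = 0.15 × 0.06 = 0.009000
P(Relief train unavailable) [AND] = 0.43 × 0.11 × 0.009000 × 0.44 = 0.000187
P(Vent line down) [AND] = 0.27 × 0.09 × 0.000187 = 0.000005
P(HIPPS stage inoperative) [OR] = 1 − (1−0.13) × (1−0.000005) × (1−0.35) = 0.434503
P(Pipeline overpressure) [AND] = 0.457100 × 0.434503 = 0.198611
Rounded to 4 decimal places: P(Pipeline overpressure) ≈ 0.1986.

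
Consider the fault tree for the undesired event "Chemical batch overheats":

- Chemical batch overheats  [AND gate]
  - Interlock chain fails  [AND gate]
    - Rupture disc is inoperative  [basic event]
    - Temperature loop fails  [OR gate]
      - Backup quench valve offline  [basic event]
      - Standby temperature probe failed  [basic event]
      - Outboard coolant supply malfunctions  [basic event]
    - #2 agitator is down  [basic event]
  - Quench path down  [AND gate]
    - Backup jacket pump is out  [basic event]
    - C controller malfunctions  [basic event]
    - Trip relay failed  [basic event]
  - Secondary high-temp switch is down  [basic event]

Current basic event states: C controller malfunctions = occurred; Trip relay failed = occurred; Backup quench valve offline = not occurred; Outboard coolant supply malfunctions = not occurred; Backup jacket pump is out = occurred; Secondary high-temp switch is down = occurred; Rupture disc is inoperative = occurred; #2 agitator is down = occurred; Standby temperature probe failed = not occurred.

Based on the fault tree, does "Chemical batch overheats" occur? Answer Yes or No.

No

Temperature loop fails [OR]: Backup quench valve offline=not, Standby temperature probe failed=not, Outboard coolant supply malfunctions=not → no input occurs → does not occur.
Interlock chain fails [AND]: Rupture disc is inoperative=occurs, Temperature loop fails=not, #2 agitator is down=occurs → not all inputs occur → does not occur.
Quench path down [AND]: Backup jacket pump is out=occurs, C controller malfunctions=occurs, Trip relay failed=occurs → all inputs occur → occurs.
Chemical batch overheats [AND]: Interlock chain fails=not, Quench path down=occurs, Secondary high-temp switch is down=occurs → not all inputs occur → does not occur.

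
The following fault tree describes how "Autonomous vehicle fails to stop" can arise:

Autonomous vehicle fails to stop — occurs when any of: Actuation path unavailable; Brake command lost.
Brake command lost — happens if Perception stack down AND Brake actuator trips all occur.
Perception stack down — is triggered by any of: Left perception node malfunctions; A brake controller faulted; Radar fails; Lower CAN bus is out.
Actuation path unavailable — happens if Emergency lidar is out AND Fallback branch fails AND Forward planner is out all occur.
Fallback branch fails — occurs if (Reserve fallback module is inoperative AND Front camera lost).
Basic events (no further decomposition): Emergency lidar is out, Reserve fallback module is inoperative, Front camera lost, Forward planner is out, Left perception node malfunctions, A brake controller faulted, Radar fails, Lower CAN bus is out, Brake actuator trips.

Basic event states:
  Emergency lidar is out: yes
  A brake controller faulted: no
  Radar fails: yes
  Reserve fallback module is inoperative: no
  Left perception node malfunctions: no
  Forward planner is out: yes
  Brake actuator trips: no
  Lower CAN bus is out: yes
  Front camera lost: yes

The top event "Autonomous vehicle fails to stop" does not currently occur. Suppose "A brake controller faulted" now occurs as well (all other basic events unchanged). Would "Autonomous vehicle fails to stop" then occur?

Counterfactual: set "A brake controller faulted" to occurred.
Fallback branch fails [AND]: Reserve fallback module is inoperative=not, Front camera lost=occurs → not all inputs occur → does not occur.
Actuation path unavailable [AND]: Emergency lidar is out=occurs, Fallback branch fails=not, Forward planner is out=occurs → not all inputs occur → does not occur.
Perception stack down [OR]: Left perception node malfunctions=not, A brake controller faulted=occurs, Radar fails=occurs, Lower CAN bus is out=occurs → at least one input occurs → occurs.
Brake command lost [AND]: Perception stack down=occurs, Brake actuator trips=not → not all inputs occur → does not occur.
Autonomous vehicle fails to stop [OR]: Actuation path unavailable=not, Brake command lost=not → no input occurs → does not occur.

No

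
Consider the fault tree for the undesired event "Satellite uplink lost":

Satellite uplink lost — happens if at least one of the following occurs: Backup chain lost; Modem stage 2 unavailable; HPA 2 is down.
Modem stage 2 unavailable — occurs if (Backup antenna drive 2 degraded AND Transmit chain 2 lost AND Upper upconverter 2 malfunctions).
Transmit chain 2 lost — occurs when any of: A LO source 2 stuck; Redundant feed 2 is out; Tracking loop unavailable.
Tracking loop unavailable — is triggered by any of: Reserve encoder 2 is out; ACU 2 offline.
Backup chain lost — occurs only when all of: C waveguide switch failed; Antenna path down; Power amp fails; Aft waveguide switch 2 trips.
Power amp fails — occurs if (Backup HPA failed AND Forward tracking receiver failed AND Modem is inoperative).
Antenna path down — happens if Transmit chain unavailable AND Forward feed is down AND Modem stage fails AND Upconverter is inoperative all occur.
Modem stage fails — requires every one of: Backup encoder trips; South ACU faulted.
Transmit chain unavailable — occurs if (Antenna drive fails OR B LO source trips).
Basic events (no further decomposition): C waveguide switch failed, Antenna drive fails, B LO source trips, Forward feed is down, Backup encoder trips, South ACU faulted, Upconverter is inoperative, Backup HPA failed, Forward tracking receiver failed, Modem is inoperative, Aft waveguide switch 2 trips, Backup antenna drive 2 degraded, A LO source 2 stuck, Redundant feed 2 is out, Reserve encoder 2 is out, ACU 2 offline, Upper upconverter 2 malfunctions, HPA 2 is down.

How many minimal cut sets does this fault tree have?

Transmit chain unavailable [OR]: union of children's cut sets → 2 cut set(s).
Modem stage fails [AND]: one cut set from each child combined → 1 × 1 = 1 cut set(s).
Antenna path down [AND]: one cut set from each child combined → 2 × 1 × 1 × 1 = 2 cut set(s).
Power amp fails [AND]: one cut set from each child combined → 1 × 1 × 1 = 1 cut set(s).
Backup chain lost [AND]: one cut set from each child combined → 1 × 2 × 1 × 1 = 2 cut set(s).
Tracking loop unavailable [OR]: union of children's cut sets → 2 cut set(s).
Transmit chain 2 lost [OR]: union of children's cut sets → 4 cut set(s).
Modem stage 2 unavailable [AND]: one cut set from each child combined → 1 × 4 × 1 = 4 cut set(s).
Satellite uplink lost [OR]: union of children's cut sets → 7 cut set(s).
Minimal cut sets: {Aft waveguide switch 2 trips, Antenna drive fails, Backup HPA failed, Backup encoder trips, C waveguide switch failed, Forward feed is down, Forward tracking receiver failed, Modem is inoperative, South ACU faulted, Upconverter is inoperative}; {Aft waveguide switch 2 trips, B LO source trips, Backup HPA failed, Backup encoder trips, C waveguide switch failed, Forward feed is down, Forward tracking receiver failed, Modem is inoperative, South ACU faulted, Upconverter is inoperative}; {A LO source 2 stuck, Backup antenna drive 2 degraded, Upper upconverter 2 malfunctions}; {Backup antenna drive 2 degraded, Redundant feed 2 is out, Upper upconverter 2 malfunctions}; {Backup antenna drive 2 degraded, Reserve encoder 2 is out, Upper upconverter 2 malfunctions}; {ACU 2 offline, Backup antenna drive 2 degraded, Upper upconverter 2 malfunctions}; {HPA 2 is down}.

7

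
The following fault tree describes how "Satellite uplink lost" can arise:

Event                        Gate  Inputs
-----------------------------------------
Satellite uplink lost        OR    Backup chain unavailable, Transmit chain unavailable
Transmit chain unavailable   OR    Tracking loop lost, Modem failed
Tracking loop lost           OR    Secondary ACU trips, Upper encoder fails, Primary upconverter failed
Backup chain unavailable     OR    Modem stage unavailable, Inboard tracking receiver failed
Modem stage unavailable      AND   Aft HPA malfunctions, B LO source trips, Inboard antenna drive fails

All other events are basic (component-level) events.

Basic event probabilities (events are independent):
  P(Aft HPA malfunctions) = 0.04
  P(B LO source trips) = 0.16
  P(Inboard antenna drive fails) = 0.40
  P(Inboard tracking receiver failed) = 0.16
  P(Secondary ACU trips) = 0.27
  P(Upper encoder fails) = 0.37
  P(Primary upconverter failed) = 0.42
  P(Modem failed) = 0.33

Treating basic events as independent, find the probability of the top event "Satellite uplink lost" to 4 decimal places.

P(Modem stage unavailable) [AND] = 0.04 × 0.16 × 0.40 = 0.002560
P(Backup chain unavailable) [OR] = 1 − (1−0.002560) × (1−0.16) = 0.162150
P(Tracking loop lost) [OR] = 1 − (1−0.27) × (1−0.37) × (1−0.42) = 0.733258
P(Transmit chain unavailable) [OR] = 1 − (1−0.733258) × (1−0.33) = 0.821283
P(Satellite uplink lost) [OR] = 1 − (1−0.162150) × (1−0.821283) = 0.850262
Rounded to 4 decimal places: P(Satellite uplink lost) ≈ 0.8503.

0.8503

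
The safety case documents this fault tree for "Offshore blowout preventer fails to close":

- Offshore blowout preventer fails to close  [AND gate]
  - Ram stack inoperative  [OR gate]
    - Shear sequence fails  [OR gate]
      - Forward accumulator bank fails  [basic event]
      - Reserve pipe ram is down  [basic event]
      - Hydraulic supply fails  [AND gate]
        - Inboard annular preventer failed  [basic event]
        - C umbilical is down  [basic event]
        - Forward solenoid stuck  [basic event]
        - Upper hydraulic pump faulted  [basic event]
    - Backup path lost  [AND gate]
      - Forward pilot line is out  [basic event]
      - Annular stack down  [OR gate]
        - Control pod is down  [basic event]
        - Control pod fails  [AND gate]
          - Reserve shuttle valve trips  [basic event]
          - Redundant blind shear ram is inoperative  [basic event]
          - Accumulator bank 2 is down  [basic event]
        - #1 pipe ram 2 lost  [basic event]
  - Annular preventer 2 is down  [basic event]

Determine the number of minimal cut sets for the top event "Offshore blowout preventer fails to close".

Hydraulic supply fails [AND]: one cut set from each child combined → 1 × 1 × 1 × 1 = 1 cut set(s).
Shear sequence fails [OR]: union of children's cut sets → 3 cut set(s).
Control pod fails [AND]: one cut set from each child combined → 1 × 1 × 1 = 1 cut set(s).
Annular stack down [OR]: union of children's cut sets → 3 cut set(s).
Backup path lost [AND]: one cut set from each child combined → 1 × 3 = 3 cut set(s).
Ram stack inoperative [OR]: union of children's cut sets → 6 cut set(s).
Offshore blowout preventer fails to close [AND]: one cut set from each child combined → 6 × 1 = 6 cut set(s).
Minimal cut sets: {Annular preventer 2 is down, Forward accumulator bank fails}; {Annular preventer 2 is down, Reserve pipe ram is down}; {Annular preventer 2 is down, C umbilical is down, Forward solenoid stuck, Inboard annular preventer failed, Upper hydraulic pump faulted}; {Annular preventer 2 is down, Control pod is down, Forward pilot line is out}; {Accumulator bank 2 is down, Annular preventer 2 is down, Forward pilot line is out, Redundant blind shear ram is inoperative, Reserve shuttle valve trips}; {#1 pipe ram 2 lost, Annular preventer 2 is down, Forward pilot line is out}.

6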